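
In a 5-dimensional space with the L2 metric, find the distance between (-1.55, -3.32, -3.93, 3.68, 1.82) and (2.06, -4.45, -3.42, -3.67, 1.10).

(Σ|x_i - y_i|^2)^(1/2) = (|-1.55 - 2.06|^2 + |-3.32 - (-4.45)|^2 + |-3.93 - (-3.42)|^2 + |3.68 - (-3.67)|^2 + |1.82 - 1.1|^2)^(1/2)
= (3.61^2 + 1.13^2 + 0.51^2 + 7.35^2 + 0.72^2)^(1/2) = (13.0321 + 1.2769 + 0.2601 + 54.0225 + 0.5184)^(1/2) = (69.11)^(1/2) ≈ 8.3132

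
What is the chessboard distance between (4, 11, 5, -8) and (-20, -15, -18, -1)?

max(|x_i - y_i|) = max(|4 - (-20)|, |11 - (-15)|, |5 - (-18)|, |-8 - (-1)|) = max(24, 26, 23, 7) = 26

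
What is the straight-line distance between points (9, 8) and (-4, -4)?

√(Σ(x_i - y_i)²) = √((9 - (-4))² + (8 - (-4))²)
= √(13² + 12²) = √(169 + 144) = √313 ≈ 17.6918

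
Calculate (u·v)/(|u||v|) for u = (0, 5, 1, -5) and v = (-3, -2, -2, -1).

With u = (0, 5, 1, -5), v = (-3, -2, -2, -1):
u·v = 0·(-3) + 5·(-2) + 1·(-2) + (-5)·(-1) = 0 + (-10) + (-2) + 5 = -7.
|u| = √(0² + 5² + 1² + (-5)²) = √51, |v| = √((-3)² + (-2)² + (-2)² + (-1)²) = √18, so |u||v| = √(51·18) = √918.
cos θ = (u·v)/(|u||v|) = -7/√918 ≈ -0.231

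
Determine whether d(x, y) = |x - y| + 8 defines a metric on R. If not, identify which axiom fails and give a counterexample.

No. d fails identity of indiscernibles (specifically d(x,x) = 0): d(-1, -1) = |-1 - (-1)| + 8 = 0 + 8 = 8 ≠ 0.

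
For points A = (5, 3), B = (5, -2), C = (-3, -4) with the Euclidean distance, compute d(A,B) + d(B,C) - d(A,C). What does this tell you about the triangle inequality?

d(A,B) = √(0² + 5²) = √25 = 5, d(B,C) = √(8² + 2²) = √68 ≈ 8.2462, d(A,C) = √(8² + 7²) = √113 ≈ 10.6301.
d(A,B) + d(B,C) - d(A,C) = 5 + 8.2462 - 10.6301 = 13.2462 - 10.6301 = 2.6161 (to 4 decimal places). This is ≥ 0, so the triangle inequality holds for these points.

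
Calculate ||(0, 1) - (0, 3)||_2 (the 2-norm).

(Σ|x_i - y_i|^2)^(1/2) = (|0 - 0|^2 + |1 - 3|^2)^(1/2)
= (0^2 + 2^2)^(1/2) = (0 + 4)^(1/2) = (4)^(1/2) = 2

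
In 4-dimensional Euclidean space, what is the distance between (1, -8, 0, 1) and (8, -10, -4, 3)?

√(Σ(x_i - y_i)²) = √((1 - 8)² + (-8 - (-10))² + (0 - (-4))² + (1 - 3)²)
= √((-7)² + 2² + 4² + (-2)²) = √(49 + 4 + 16 + 4) = √73 ≈ 8.544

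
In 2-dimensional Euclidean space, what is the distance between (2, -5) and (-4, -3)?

√(Σ(x_i - y_i)²) = √((2 - (-4))² + (-5 - (-3))²)
= √(6² + (-2)²) = √(36 + 4) = √40 ≈ 6.3246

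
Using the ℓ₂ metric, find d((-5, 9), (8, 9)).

√(Σ(x_i - y_i)²) = √((-5 - 8)² + (9 - 9)²)
= √((-13)² + 0²) = √(169 + 0) = √169 = 13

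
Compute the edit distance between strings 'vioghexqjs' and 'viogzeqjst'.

Let D[i][j] be the edit distance between the first i characters of 'vioghexqjs' and the first j characters of 'viogzeqjst', with D[i][0] = i, D[0][j] = j, and D[i][j] = D[i-1][j-1] if the characters match, else 1 + min(D[i-1][j], D[i][j-1], D[i-1][j-1]). Filling the table (rows: prefixes of 'vioghexqjs', columns: prefixes of 'viogzeqjst'):
     ε  v  i  o  g  z  e  q  j  s  t
  ε  0  1  2  3  4  5  6  7  8  9 10
  v  1  0  1  2  3  4  5  6  7  8  9
  i  2  1  0  1  2  3  4  5  6  7  8
  o  3  2  1  0  1  2  3  4  5  6  7
  g  4  3  2  1  0  1  2  3  4  5  6
  h  5  4  3  2  1  1  2  3  4  5  6
  e  6  5  4  3  2  2  1  2  3  4  5
  x  7  6  5  4  3  3  2  2  3  4  5
  q  8  7  6  5  4  4  3  2  3  4  5
  j  9  8  7  6  5  5  4  3  2  3  4
  s 10  9  8  7  6  6  5  4  3  2  3
The bottom-right entry gives D[10][10] = 3, so no sequence of fewer than 3 edits works. Backtracking through the table gives one optimal edit sequence (3 edits):
  vioghexqjs → viogzexqjs (sub h→z @5)
  viogzexqjs → viogzeqjs (del x @7)
  viogzeqjs → viogzeqjst (ins t @10)
Edit distance = 3.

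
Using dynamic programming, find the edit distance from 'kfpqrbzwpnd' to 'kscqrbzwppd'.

Let D[i][j] be the edit distance between the first i characters of 'kfpqrbzwpnd' and the first j characters of 'kscqrbzwppd', with D[i][0] = i, D[0][j] = j, and D[i][j] = D[i-1][j-1] if the characters match, else 1 + min(D[i-1][j], D[i][j-1], D[i-1][j-1]). Filling the table (rows: prefixes of 'kfpqrbzwpnd', columns: prefixes of 'kscqrbzwppd'):
     ε  k  s  c  q  r  b  z  w  p  p  d
  ε  0  1  2  3  4  5  6  7  8  9 10 11
  k  1  0  1  2  3  4  5  6  7  8  9 10
  f  2  1  1  2  3  4  5  6  7  8  9 10
  p  3  2  2  2  3  4  5  6  7  7  8  9
  q  4  3  3  3  2  3  4  5  6  7  8  9
  r  5  4  4  4  3  2  3  4  5  6  7  8
  b  6  5  5  5  4  3  2  3  4  5  6  7
  z  7  6  6  6  5  4  3  2  3  4  5  6
  w  8  7  7  7  6  5  4  3  2  3  4  5
  p  9  8  8  8  7  6  5  4  3  2  3  4
  n 10  9  9  9  8  7  6  5  4  3  3  4
  d 11 10 10 10  9  8  7  6  5  4  4  3
The bottom-right entry gives D[11][11] = 3, so no sequence of fewer than 3 edits works. Backtracking through the table gives one optimal edit sequence (3 edits):
  kfpqrbzwpnd → kspqrbzwpnd (sub f→s @2)
  kspqrbzwpnd → kscqrbzwpnd (sub p→c @3)
  kscqrbzwpnd → kscqrbzwppd (sub n→p @10)
Edit distance = 3.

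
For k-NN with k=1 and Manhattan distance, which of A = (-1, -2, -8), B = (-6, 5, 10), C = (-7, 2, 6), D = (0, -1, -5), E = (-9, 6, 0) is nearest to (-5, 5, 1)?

Distances: d(A) = 20, d(B) = 10, d(C) = 10, d(D) = 17, d(E) = 6. Nearest: E = (-9, 6, 0) with distance 6.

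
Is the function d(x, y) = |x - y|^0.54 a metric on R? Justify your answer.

Yes. With 0 < p = 0.54 ≤ 1, d(x,y) = |x-y|^0.54 is a metric on R. Non-negativity and symmetry are immediate; |x-y|^0.54 = 0 ⟺ |x-y| = 0 ⟺ x = y. For the triangle inequality, the function t ↦ t^0.54 is subadditive on [0,∞) when p ≤ 1, so |x-z|^0.54 ≤ (|x-y| + |y-z|)^0.54 ≤ |x-y|^0.54 + |y-z|^0.54.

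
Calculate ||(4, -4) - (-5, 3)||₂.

√(Σ(x_i - y_i)²) = √((4 - (-5))² + (-4 - 3)²)
= √(9² + (-7)²) = √(81 + 49) = √130 ≈ 11.4018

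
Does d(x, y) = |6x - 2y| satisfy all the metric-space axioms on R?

No. d fails symmetry: d(4, 3) = |6·4 - 2·3| = |18| = 18, but d(3, 4) = |6·3 - 2·4| = |10| = 10. Since 18 ≠ 10, d(x,y) ≠ d(y,x) in general.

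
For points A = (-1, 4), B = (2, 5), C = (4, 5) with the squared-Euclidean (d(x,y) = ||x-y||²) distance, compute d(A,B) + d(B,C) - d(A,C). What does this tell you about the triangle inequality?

d(A,B) = 3² + 1² = 10, d(B,C) = 2² + 0² = 4, d(A,C) = 5² + 1² = 26.
d(A,B) + d(B,C) - d(A,C) = 10 + 4 - 26 = 14 - 26 = -12. This is < 0, so the triangle inequality FAILS for these points (squared-Euclidean is not a metric).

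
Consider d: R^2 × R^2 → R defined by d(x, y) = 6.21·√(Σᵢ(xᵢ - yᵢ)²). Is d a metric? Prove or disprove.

Yes. The L2 (Euclidean) norm induces a metric on R^2, and multiplying a metric by a positive constant 6.21 > 0 preserves all four axioms: non-negativity (6.21·||x-y|| ≥ 0), identity (6.21·||x-y|| = 0 ⟺ ||x-y|| = 0 ⟺ x = y), symmetry (||x-y|| = ||y-x||), and the triangle inequality (6.21·||x-z|| ≤ 6.21·||x-y|| + 6.21·||y-z||). So d is a metric.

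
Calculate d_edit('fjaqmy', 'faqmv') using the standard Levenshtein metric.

Let D[i][j] be the edit distance between the first i characters of 'fjaqmy' and the first j characters of 'faqmv', with D[i][0] = i, D[0][j] = j, and D[i][j] = D[i-1][j-1] if the characters match, else 1 + min(D[i-1][j], D[i][j-1], D[i-1][j-1]). Filling the table (rows: prefixes of 'fjaqmy', columns: prefixes of 'faqmv'):
     ε  f  a  q  m  v
  ε  0  1  2  3  4  5
  f  1  0  1  2  3  4
  j  2  1  1  2  3  4
  a  3  2  1  2  3  4
  q  4  3  2  1  2  3
  m  5  4  3  2  1  2
  y  6  5  4  3  2  2
The bottom-right entry gives D[6][5] = 2, so no sequence of fewer than 2 edits works. Backtracking through the table gives one optimal edit sequence (2 edits):
  fjaqmy → faqmy (del j @2)
  faqmy → faqmv (sub y→v @5)
Edit distance = 2.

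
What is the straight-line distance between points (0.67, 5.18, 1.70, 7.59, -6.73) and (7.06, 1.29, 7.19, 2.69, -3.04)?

√(Σ(x_i - y_i)²) = √((0.67 - 7.06)² + (5.18 - 1.29)² + (1.7 - 7.19)² + (7.59 - 2.69)² + (-6.73 - (-3.04))²)
= √((-6.39)² + 3.89² + (-5.49)² + 4.9² + (-3.69)²) = √(40.8321 + 15.1321 + 30.1401 + 24.01 + 13.6161) = √123.7304 ≈ 11.1234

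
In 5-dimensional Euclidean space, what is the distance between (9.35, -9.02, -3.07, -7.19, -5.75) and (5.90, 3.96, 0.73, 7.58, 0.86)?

√(Σ(x_i - y_i)²) = √((9.35 - 5.9)² + (-9.02 - 3.96)² + (-3.07 - 0.73)² + (-7.19 - 7.58)² + (-5.75 - 0.86)²)
= √(3.45² + (-12.98)² + (-3.8)² + (-14.77)² + (-6.61)²) = √(11.9025 + 168.4804 + 14.44 + 218.1529 + 43.6921) = √456.6679 ≈ 21.3698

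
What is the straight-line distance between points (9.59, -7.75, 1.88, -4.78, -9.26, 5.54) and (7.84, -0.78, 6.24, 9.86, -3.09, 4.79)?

√(Σ(x_i - y_i)²) = √((9.59 - 7.84)² + (-7.75 - (-0.78))² + (1.88 - 6.24)² + (-4.78 - 9.86)² + (-9.26 - (-3.09))² + (5.54 - 4.79)²)
= √(1.75² + (-6.97)² + (-4.36)² + (-14.64)² + (-6.17)² + 0.75²) = √(3.0625 + 48.5809 + 19.0096 + 214.3296 + 38.0689 + 0.5625) = √323.614 ≈ 17.9893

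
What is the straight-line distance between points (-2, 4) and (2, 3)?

√(Σ(x_i - y_i)²) = √((-2 - 2)² + (4 - 3)²)
= √((-4)² + 1²) = √(16 + 1) = √17 ≈ 4.1231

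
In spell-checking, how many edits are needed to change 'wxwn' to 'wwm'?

Let D[i][j] be the edit distance between the first i characters of 'wxwn' and the first j characters of 'wwm', with D[i][0] = i, D[0][j] = j, and D[i][j] = D[i-1][j-1] if the characters match, else 1 + min(D[i-1][j], D[i][j-1], D[i-1][j-1]). Filling the table (rows: prefixes of 'wxwn', columns: prefixes of 'wwm'):
     ε  w  w  m
  ε  0  1  2  3
  w  1  0  1  2
  x  2  1  1  2
  w  3  2  1  2
  n  4  3  2  2
The bottom-right entry gives D[4][3] = 2, so no sequence of fewer than 2 edits works. Backtracking through the table gives one optimal edit sequence (2 edits):
  wxwn → wwn (del x @2)
  wwn → wwm (sub n→m @3)
Edit distance = 2.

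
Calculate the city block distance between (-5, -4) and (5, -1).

Σ|x_i - y_i| = |-5 - 5| + |-4 - (-1)| = 10 + 3 = 13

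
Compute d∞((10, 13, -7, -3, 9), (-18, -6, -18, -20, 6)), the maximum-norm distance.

max(|x_i - y_i|) = max(|10 - (-18)|, |13 - (-6)|, |-7 - (-18)|, |-3 - (-20)|, |9 - 6|) = max(28, 19, 11, 17, 3) = 28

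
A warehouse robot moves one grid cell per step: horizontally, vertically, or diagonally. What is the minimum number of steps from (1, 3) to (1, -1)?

max(|x_i - y_i|) = max(|1 - 1|, |3 - (-1)|) = max(0, 4) = 4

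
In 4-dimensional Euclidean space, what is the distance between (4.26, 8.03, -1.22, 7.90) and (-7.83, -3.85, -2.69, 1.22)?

√(Σ(x_i - y_i)²) = √((4.26 - (-7.83))² + (8.03 - (-3.85))² + (-1.22 - (-2.69))² + (7.9 - 1.22)²)
= √(12.09² + 11.88² + 1.47² + 6.68²) = √(146.1681 + 141.1344 + 2.1609 + 44.6224) = √334.0858 ≈ 18.278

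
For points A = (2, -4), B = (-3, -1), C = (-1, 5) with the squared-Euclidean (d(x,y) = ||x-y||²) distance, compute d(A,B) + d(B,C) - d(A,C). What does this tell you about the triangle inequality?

d(A,B) = 5² + 3² = 34, d(B,C) = 2² + 6² = 40, d(A,C) = 3² + 9² = 90.
d(A,B) + d(B,C) - d(A,C) = 34 + 40 - 90 = 74 - 90 = -16. This is < 0, so the triangle inequality FAILS for these points (squared-Euclidean is not a metric).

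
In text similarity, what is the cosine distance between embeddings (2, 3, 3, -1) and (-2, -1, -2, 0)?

With u = (2, 3, 3, -1), v = (-2, -1, -2, 0):
u·v = 2·(-2) + 3·(-1) + 3·(-2) + (-1)·0 = (-4) + (-3) + (-6) + 0 = -13.
|u| = √(2² + 3² + 3² + (-1)²) = √23, |v| = √((-2)² + (-1)² + (-2)² + 0²) = √9, so |u||v| = √(23·9) = √207.
cos θ = (u·v)/(|u||v|) = -13/√207 ≈ -0.9036
Cosine distance = 1 - cos θ ≈ 1 - (-0.9036) = 1.9036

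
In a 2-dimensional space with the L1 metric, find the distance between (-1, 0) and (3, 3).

Σ|x_i - y_i| = |-1 - 3| + |0 - 3| = 4 + 3 = 7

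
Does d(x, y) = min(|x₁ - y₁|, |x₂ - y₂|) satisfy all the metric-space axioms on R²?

No. d fails identity of indiscernibles: take x = (4, 0) and y = (4, 7). Then d(x,y) = min(|4 - 4|, |0 - 7|) = min(0, 7) = 0, yet x ≠ y.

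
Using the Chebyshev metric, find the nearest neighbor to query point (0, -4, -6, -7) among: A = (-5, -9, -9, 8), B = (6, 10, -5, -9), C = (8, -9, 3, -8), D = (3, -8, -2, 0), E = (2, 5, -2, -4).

Distances: d(A) = 15, d(B) = 14, d(C) = 9, d(D) = 7, d(E) = 9. Nearest: D = (3, -8, -2, 0) with distance 7.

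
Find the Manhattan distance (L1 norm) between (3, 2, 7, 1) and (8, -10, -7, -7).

Σ|x_i - y_i| = |3 - 8| + |2 - (-10)| + |7 - (-7)| + |1 - (-7)| = 5 + 12 + 14 + 8 = 39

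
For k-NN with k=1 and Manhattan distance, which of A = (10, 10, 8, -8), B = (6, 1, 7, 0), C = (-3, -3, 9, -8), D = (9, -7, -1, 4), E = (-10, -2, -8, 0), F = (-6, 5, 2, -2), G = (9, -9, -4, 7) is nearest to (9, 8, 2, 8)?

Distances: d(A) = 25, d(B) = 23, d(C) = 46, d(D) = 22, d(E) = 47, d(F) = 28, d(G) = 24. Nearest: D = (9, -7, -1, 4) with distance 22.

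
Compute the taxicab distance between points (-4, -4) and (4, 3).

Σ|x_i - y_i| = |-4 - 4| + |-4 - 3| = 8 + 7 = 15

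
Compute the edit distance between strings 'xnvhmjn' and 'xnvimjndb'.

Let D[i][j] be the edit distance between the first i characters of 'xnvhmjn' and the first j characters of 'xnvimjndb', with D[i][0] = i, D[0][j] = j, and D[i][j] = D[i-1][j-1] if the characters match, else 1 + min(D[i-1][j], D[i][j-1], D[i-1][j-1]). Filling the table (rows: prefixes of 'xnvhmjn', columns: prefixes of 'xnvimjndb'):
     ε  x  n  v  i  m  j  n  d  b
  ε  0  1  2  3  4  5  6  7  8  9
  x  1  0  1  2  3  4  5  6  7  8
  n  2  1  0  1  2  3  4  5  6  7
  v  3  2  1  0  1  2  3  4  5  6
  h  4  3  2  1  1  2  3  4  5  6
  m  5  4  3  2  2  1  2  3  4  5
  j  6  5  4  3  3  2  1  2  3  4
  n  7  6  5  4  4  3  2  1  2  3
The bottom-right entry gives D[7][9] = 3, so no sequence of fewer than 3 edits works. Backtracking through the table gives one optimal edit sequence (3 edits):
  xnvhmjn → xnvimjn (sub h→i @4)
  xnvimjn → xnvimjnd (ins d @8)
  xnvimjnd → xnvimjndb (ins b @9)
Edit distance = 3.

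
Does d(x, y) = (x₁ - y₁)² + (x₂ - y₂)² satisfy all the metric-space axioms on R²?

No. The squared Euclidean distance fails the triangle inequality. Counterexample: x = (0, 0), y = (4, 2), z = (8, 4). d(x,z) = 8² + 4² = 80, but d(x,y) + d(y,z) = (4² + 2²) + (4² + 2²) = 20 + 20 = 40. Since 80 > 40, the triangle inequality is violated. (Note: √d, the ordinary Euclidean distance, IS a metric.)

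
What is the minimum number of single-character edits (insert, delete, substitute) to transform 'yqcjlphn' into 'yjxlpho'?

Let D[i][j] be the edit distance between the first i characters of 'yqcjlphn' and the first j characters of 'yjxlpho', with D[i][0] = i, D[0][j] = j, and D[i][j] = D[i-1][j-1] if the characters match, else 1 + min(D[i-1][j], D[i][j-1], D[i-1][j-1]). Filling the table (rows: prefixes of 'yqcjlphn', columns: prefixes of 'yjxlpho'):
     ε  y  j  x  l  p  h  o
  ε  0  1  2  3  4  5  6  7
  y  1  0  1  2  3  4  5  6
  q  2  1  1  2  3  4  5  6
  c  3  2  2  2  3  4  5  6
  j  4  3  2  3  3  4  5  6
  l  5  4  3  3  3  4  5  6
  p  6  5  4  4  4  3  4  5
  h  7  6  5  5  5  4  3  4
  n  8  7  6  6  6  5  4  4
The bottom-right entry gives D[8][7] = 4, so no sequence of fewer than 4 edits works. Backtracking through the table gives one optimal edit sequence (4 edits):
  yqcjlphn → ycjlphn (del q @2)
  ycjlphn → yjjlphn (sub c→j @2)
  yjjlphn → yjxlphn (sub j→x @3)
  yjxlphn → yjxlpho (sub n→o @7)
Edit distance = 4.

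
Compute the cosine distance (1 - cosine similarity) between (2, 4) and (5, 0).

With u = (2, 4), v = (5, 0):
u·v = 2·5 + 4·0 = 10 + 0 = 10.
|u| = √(2² + 4²) = √20, |v| = √(5² + 0²) = √25, so |u||v| = √(20·25) = √500.
cos θ = (u·v)/(|u||v|) = 10/√500 ≈ 0.4472
Cosine distance = 1 - cos θ ≈ 1 - 0.4472 = 0.5528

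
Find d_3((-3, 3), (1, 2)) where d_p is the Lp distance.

(Σ|x_i - y_i|^3)^(1/3) = (|-3 - 1|^3 + |3 - 2|^3)^(1/3)
= (4^3 + 1^3)^(1/3) = (64 + 1)^(1/3) = (65)^(1/3) ≈ 4.0207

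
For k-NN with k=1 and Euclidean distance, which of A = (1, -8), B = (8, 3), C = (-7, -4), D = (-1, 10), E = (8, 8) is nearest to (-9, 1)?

Distances: d(A) ≈ 13.4536, d(B) ≈ 17.1172, d(C) ≈ 5.3852, d(D) ≈ 12.0416, d(E) ≈ 18.3848. Nearest: C = (-7, -4) with distance 5.3852.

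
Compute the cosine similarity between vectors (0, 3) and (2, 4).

With u = (0, 3), v = (2, 4):
u·v = 0·2 + 3·4 = 0 + 12 = 12.
|u| = √(0² + 3²) = √9, |v| = √(2² + 4²) = √20, so |u||v| = √(9·20) = √180.
cos θ = (u·v)/(|u||v|) = 12/√180 ≈ 0.8944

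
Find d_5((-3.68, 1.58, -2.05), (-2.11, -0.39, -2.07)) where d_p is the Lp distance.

(Σ|x_i - y_i|^5)^(1/5) = (|-3.68 - (-2.11)|^5 + |1.58 - (-0.39)|^5 + |-2.05 - (-2.07)|^5)^(1/5)
= (1.57^5 + 1.97^5 + 0.02^5)^(1/5) ≈ (9.5389 + 29.6709 + 0)^(1/5) = (39.2098)^(1/5) ≈ 2.083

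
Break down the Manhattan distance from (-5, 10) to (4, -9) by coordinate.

Σ|x_i - y_i| = |-5 - 4| + |10 - (-9)| = 9 + 19 = 28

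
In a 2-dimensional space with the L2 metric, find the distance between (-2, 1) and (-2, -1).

(Σ|x_i - y_i|^2)^(1/2) = (|-2 - (-2)|^2 + |1 - (-1)|^2)^(1/2)
= (0^2 + 2^2)^(1/2) = (0 + 4)^(1/2) = (4)^(1/2) = 2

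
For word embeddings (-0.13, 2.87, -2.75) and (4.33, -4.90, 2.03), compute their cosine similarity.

With u = (-0.13, 2.87, -2.75), v = (4.33, -4.90, 2.03):
u·v = (-0.13)·4.33 + 2.87·(-4.9) + (-2.75)·2.03 = (-0.5629) + (-14.063) + (-5.5825) = -20.2084.
|u| = √((-0.13)² + 2.87² + (-2.75)²) = √(0.0169 + 8.2369 + 7.5625) = √15.8163, |v| = √(4.33² + (-4.9)² + 2.03²) = √(18.7489 + 24.01 + 4.1209) = √46.8798.
cos θ = (u·v)/(|u||v|) = -20.2084/(√15.8163·√46.8798) ≈ -0.7421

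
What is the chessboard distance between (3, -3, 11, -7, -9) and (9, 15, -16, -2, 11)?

max(|x_i - y_i|) = max(|3 - 9|, |-3 - 15|, |11 - (-16)|, |-7 - (-2)|, |-9 - 11|) = max(6, 18, 27, 5, 20) = 27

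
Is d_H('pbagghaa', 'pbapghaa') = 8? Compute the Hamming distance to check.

Differing positions: 4. Hamming distance = 1, so the claim that d_H = 8 is false.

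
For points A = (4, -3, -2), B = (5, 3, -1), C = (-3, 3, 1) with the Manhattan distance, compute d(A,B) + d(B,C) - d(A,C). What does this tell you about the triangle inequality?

d(A,B) = 1 + 6 + 1 = 8, d(B,C) = 8 + 0 + 2 = 10, d(A,C) = 7 + 6 + 3 = 16.
d(A,B) + d(B,C) - d(A,C) = 8 + 10 - 16 = 18 - 16 = 2. This is ≥ 0, so the triangle inequality holds for these points.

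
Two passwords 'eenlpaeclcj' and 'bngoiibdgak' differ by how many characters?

Differing positions: 1, 2, 3, 4, 5, 6, 7, 8, 9, 10, 11. Hamming distance = 11.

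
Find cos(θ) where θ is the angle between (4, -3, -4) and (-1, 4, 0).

With u = (4, -3, -4), v = (-1, 4, 0):
u·v = 4·(-1) + (-3)·4 + (-4)·0 = (-4) + (-12) + 0 = -16.
|u| = √(4² + (-3)² + (-4)²) = √41, |v| = √((-1)² + 4² + 0²) = √17, so |u||v| = √(41·17) = √697.
cos θ = (u·v)/(|u||v|) = -16/√697 ≈ -0.606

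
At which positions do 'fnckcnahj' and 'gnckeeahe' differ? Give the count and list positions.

Differing positions: 1, 5, 6, 9. Hamming distance = 4.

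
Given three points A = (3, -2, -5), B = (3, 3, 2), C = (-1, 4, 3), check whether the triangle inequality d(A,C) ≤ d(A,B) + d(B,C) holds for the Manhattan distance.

d(A,B) = 0 + 5 + 7 = 12, d(B,C) = 4 + 1 + 1 = 6, d(A,C) = 4 + 6 + 8 = 18.
d(A,C) = 18 ≤ 12 + 6 = 18. Triangle inequality is satisfied.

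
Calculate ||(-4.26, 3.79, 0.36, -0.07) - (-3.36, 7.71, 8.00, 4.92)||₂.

√(Σ(x_i - y_i)²) = √((-4.26 - (-3.36))² + (3.79 - 7.71)² + (0.36 - 8)² + (-0.07 - 4.92)²)
= √((-0.9)² + (-3.92)² + (-7.64)² + (-4.99)²) = √(0.81 + 15.3664 + 58.3696 + 24.9001) = √99.4461 ≈ 9.9723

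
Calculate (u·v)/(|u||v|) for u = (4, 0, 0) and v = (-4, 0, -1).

With u = (4, 0, 0), v = (-4, 0, -1):
u·v = 4·(-4) + 0·0 + 0·(-1) = (-16) + 0 + 0 = -16.
|u| = √(4² + 0² + 0²) = √16, |v| = √((-4)² + 0² + (-1)²) = √17, so |u||v| = √(16·17) = √272.
cos θ = (u·v)/(|u||v|) = -16/√272 ≈ -0.9701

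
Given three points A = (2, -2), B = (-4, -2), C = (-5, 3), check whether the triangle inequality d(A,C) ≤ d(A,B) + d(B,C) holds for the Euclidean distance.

d(A,B) = √(6² + 0²) = √36 = 6, d(B,C) = √(1² + 5²) = √26 ≈ 5.099, d(A,C) = √(7² + 5²) = √74 ≈ 8.6023.
d(A,C) ≈ 8.6023 ≤ 6 + 5.099 = 11.099. Triangle inequality is satisfied.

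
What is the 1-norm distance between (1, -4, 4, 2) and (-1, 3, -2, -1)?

Σ|x_i - y_i| = |1 - (-1)| + |-4 - 3| + |4 - (-2)| + |2 - (-1)| = 2 + 7 + 6 + 3 = 18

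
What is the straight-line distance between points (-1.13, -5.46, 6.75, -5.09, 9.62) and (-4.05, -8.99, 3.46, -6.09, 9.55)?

√(Σ(x_i - y_i)²) = √((-1.13 - (-4.05))² + (-5.46 - (-8.99))² + (6.75 - 3.46)² + (-5.09 - (-6.09))² + (9.62 - 9.55)²)
= √(2.92² + 3.53² + 3.29² + 1² + 0.07²) = √(8.5264 + 12.4609 + 10.8241 + 1 + 0.0049) = √32.8163 ≈ 5.7286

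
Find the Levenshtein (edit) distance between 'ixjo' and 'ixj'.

Let D[i][j] be the edit distance between the first i characters of 'ixjo' and the first j characters of 'ixj', with D[i][0] = i, D[0][j] = j, and D[i][j] = D[i-1][j-1] if the characters match, else 1 + min(D[i-1][j], D[i][j-1], D[i-1][j-1]). Filling the table (rows: prefixes of 'ixjo', columns: prefixes of 'ixj'):
     ε  i  x  j
  ε  0  1  2  3
  i  1  0  1  2
  x  2  1  0  1
  j  3  2  1  0
  o  4  3  2  1
The bottom-right entry gives D[4][3] = 1, so no sequence of fewer than 1 edit works. Backtracking through the table gives one optimal edit sequence (1 edit):
  ixjo → ixj (del o @4)
Edit distance = 1.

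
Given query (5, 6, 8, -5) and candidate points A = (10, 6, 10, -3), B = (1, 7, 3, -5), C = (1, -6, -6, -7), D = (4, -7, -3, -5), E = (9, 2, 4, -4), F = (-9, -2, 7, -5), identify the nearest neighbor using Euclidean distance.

Distances: d(A) ≈ 5.7446, d(B) ≈ 6.4807, d(C) ≈ 18.9737, d(D) ≈ 17.0587, d(E) = 7, d(F) ≈ 16.1555. Nearest: A = (10, 6, 10, -3) with distance 5.7446.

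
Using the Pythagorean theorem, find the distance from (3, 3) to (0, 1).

√(Σ(x_i - y_i)²) = √((3 - 0)² + (3 - 1)²)
= √(3² + 2²) = √(9 + 4) = √13 ≈ 3.6056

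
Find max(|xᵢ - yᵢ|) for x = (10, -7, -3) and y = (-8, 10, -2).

max(|x_i - y_i|) = max(|10 - (-8)|, |-7 - 10|, |-3 - (-2)|) = max(18, 17, 1) = 18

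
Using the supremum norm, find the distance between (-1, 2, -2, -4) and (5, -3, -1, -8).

max(|x_i - y_i|) = max(|-1 - 5|, |2 - (-3)|, |-2 - (-1)|, |-4 - (-8)|) = max(6, 5, 1, 4) = 6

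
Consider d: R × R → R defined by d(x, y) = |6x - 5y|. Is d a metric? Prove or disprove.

No. d fails symmetry: d(6, 7) = |6·6 - 5·7| = |1| = 1, but d(7, 6) = |6·7 - 5·6| = |12| = 12. Since 1 ≠ 12, d(x,y) ≠ d(y,x) in general.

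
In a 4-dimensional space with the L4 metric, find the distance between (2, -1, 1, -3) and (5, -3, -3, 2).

(Σ|x_i - y_i|^4)^(1/4) = (|2 - 5|^4 + |-1 - (-3)|^4 + |1 - (-3)|^4 + |-3 - 2|^4)^(1/4)
= (3^4 + 2^4 + 4^4 + 5^4)^(1/4) = (81 + 16 + 256 + 625)^(1/4) = (978)^(1/4) ≈ 5.5922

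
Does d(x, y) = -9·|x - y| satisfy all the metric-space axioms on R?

No. With c = -9 < 0, d fails non-negativity: d(3, 6) = -9·|3 - 6| = -9·3 = -27 < 0.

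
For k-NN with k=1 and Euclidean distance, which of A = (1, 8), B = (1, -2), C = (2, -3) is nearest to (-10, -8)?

Distances: d(A) ≈ 19.4165, d(B) ≈ 12.53, d(C) = 13. Nearest: B = (1, -2) with distance 12.53.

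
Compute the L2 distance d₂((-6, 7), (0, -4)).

√(Σ(x_i - y_i)²) = √((-6 - 0)² + (7 - (-4))²)
= √((-6)² + 11²) = √(36 + 121) = √157 ≈ 12.53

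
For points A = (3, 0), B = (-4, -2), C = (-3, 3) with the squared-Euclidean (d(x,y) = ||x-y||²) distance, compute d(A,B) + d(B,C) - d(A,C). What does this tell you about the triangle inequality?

d(A,B) = 7² + 2² = 53, d(B,C) = 1² + 5² = 26, d(A,C) = 6² + 3² = 45.
d(A,B) + d(B,C) - d(A,C) = 53 + 26 - 45 = 79 - 45 = 34. This is ≥ 0, so the triangle inequality holds for these points.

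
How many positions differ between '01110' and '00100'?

Differing positions: 2, 4. Hamming distance = 2.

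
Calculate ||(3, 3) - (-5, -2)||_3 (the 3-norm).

(Σ|x_i - y_i|^3)^(1/3) = (|3 - (-5)|^3 + |3 - (-2)|^3)^(1/3)
= (8^3 + 5^3)^(1/3) = (512 + 125)^(1/3) = (637)^(1/3) ≈ 8.6043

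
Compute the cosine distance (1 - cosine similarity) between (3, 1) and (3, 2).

With u = (3, 1), v = (3, 2):
u·v = 3·3 + 1·2 = 9 + 2 = 11.
|u| = √(3² + 1²) = √10, |v| = √(3² + 2²) = √13, so |u||v| = √(10·13) = √130.
cos θ = (u·v)/(|u||v|) = 11/√130 ≈ 0.9648
Cosine distance = 1 - cos θ ≈ 1 - 0.9648 = 0.0352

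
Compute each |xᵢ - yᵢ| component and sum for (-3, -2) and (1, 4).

Σ|x_i - y_i| = |-3 - 1| + |-2 - 4| = 4 + 6 = 10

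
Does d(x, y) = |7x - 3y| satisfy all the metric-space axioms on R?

No. d fails symmetry: d(6, 7) = |7·6 - 3·7| = |21| = 21, but d(7, 6) = |7·7 - 3·6| = |31| = 31. Since 21 ≠ 31, d(x,y) ≠ d(y,x) in general.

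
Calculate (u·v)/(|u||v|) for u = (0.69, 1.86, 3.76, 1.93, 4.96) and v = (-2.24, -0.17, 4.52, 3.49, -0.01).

With u = (0.69, 1.86, 3.76, 1.93, 4.96), v = (-2.24, -0.17, 4.52, 3.49, -0.01):
u·v = 0.69·(-2.24) + 1.86·(-0.17) + 3.76·4.52 + 1.93·3.49 + 4.96·(-0.01) = (-1.5456) + (-0.3162) + 16.9952 + 6.7357 + (-0.0496) = 21.8195.
|u| = √(0.69² + 1.86² + 3.76² + 1.93² + 4.96²) = √(0.4761 + 3.4596 + 14.1376 + 3.7249 + 24.6016) = √46.3998, |v| = √((-2.24)² + (-0.17)² + 4.52² + 3.49² + (-0.01)²) = √(5.0176 + 0.0289 + 20.4304 + 12.1801 + 0.0001) = √37.6571.
cos θ = (u·v)/(|u||v|) = 21.8195/(√46.3998·√37.6571) ≈ 0.522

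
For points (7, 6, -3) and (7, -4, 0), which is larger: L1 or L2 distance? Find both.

L1 = |7 - 7| + |6 - (-4)| + |-3 - 0| = 0 + 10 + 3 = 13
L2 = √(0² + 10² + 3²) = √109 ≈ 10.4403
L1 ≥ L2 always (equality iff movement is along one axis); L1 > L2 here.
Ratio L1/L2 = 13/√109 ≈ 1.2452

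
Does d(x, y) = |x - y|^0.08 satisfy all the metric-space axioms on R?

Yes. With 0 < p = 0.08 ≤ 1, d(x,y) = |x-y|^0.08 is a metric on R. Non-negativity and symmetry are immediate; |x-y|^0.08 = 0 ⟺ |x-y| = 0 ⟺ x = y. For the triangle inequality, the function t ↦ t^0.08 is subadditive on [0,∞) when p ≤ 1, so |x-z|^0.08 ≤ (|x-y| + |y-z|)^0.08 ≤ |x-y|^0.08 + |y-z|^0.08.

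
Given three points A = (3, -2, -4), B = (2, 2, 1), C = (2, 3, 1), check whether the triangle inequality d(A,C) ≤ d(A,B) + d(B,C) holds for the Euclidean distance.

d(A,B) = √(1² + 4² + 5²) = √42 ≈ 6.4807, d(B,C) = √(0² + 1² + 0²) = √1 = 1, d(A,C) = √(1² + 5² + 5²) = √51 ≈ 7.1414.
d(A,C) ≈ 7.1414 ≤ 6.4807 + 1 = 7.4807. Triangle inequality is satisfied.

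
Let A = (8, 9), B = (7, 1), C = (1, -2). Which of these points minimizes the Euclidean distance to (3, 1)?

Distances: d(A) ≈ 9.434, d(B) = 4, d(C) ≈ 3.6056. Nearest: C = (1, -2) with distance 3.6056.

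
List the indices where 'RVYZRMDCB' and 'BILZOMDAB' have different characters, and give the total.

Differing positions: 1, 2, 3, 5, 8. Hamming distance = 5.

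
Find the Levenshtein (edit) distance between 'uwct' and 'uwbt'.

Let D[i][j] be the edit distance between the first i characters of 'uwct' and the first j characters of 'uwbt', with D[i][0] = i, D[0][j] = j, and D[i][j] = D[i-1][j-1] if the characters match, else 1 + min(D[i-1][j], D[i][j-1], D[i-1][j-1]). Filling the table (rows: prefixes of 'uwct', columns: prefixes of 'uwbt'):
     ε  u  w  b  t
  ε  0  1  2  3  4
  u  1  0  1  2  3
  w  2  1  0  1  2
  c  3  2  1  1  2
  t  4  3  2  2  1
The bottom-right entry gives D[4][4] = 1, so no sequence of fewer than 1 edit works. Backtracking through the table gives one optimal edit sequence (1 edit):
  uwct → uwbt (sub c→b @3)
Edit distance = 1.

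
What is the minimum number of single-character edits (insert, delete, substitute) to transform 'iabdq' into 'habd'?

Let D[i][j] be the edit distance between the first i characters of 'iabdq' and the first j characters of 'habd', with D[i][0] = i, D[0][j] = j, and D[i][j] = D[i-1][j-1] if the characters match, else 1 + min(D[i-1][j], D[i][j-1], D[i-1][j-1]). Filling the table (rows: prefixes of 'iabdq', columns: prefixes of 'habd'):
     ε  h  a  b  d
  ε  0  1  2  3  4
  i  1  1  2  3  4
  a  2  2  1  2  3
  b  3  3  2  1  2
  d  4  4  3  2  1
  q  5  5  4  3  2
The bottom-right entry gives D[5][4] = 2, so no sequence of fewer than 2 edits works. Backtracking through the table gives one optimal edit sequence (2 edits):
  iabdq → habdq (sub i→h @1)
  habdq → habd (del q @5)
Edit distance = 2.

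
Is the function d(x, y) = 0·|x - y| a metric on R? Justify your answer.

No. With c = 0, d(x,y) = 0 for all x, y. This fails identity of indiscernibles: d(3, 12) = 0 but 3 ≠ 12.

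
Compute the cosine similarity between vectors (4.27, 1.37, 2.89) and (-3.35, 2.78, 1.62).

With u = (4.27, 1.37, 2.89), v = (-3.35, 2.78, 1.62):
u·v = 4.27·(-3.35) + 1.37·2.78 + 2.89·1.62 = (-14.3045) + 3.8086 + 4.6818 = -5.8141.
|u| = √(4.27² + 1.37² + 2.89²) = √(18.2329 + 1.8769 + 8.3521) = √28.4619, |v| = √((-3.35)² + 2.78² + 1.62²) = √(11.2225 + 7.7284 + 2.6244) = √21.5753.
cos θ = (u·v)/(|u||v|) = -5.8141/(√28.4619·√21.5753) ≈ -0.2346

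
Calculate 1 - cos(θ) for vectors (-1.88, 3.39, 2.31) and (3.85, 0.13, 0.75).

With u = (-1.88, 3.39, 2.31), v = (3.85, 0.13, 0.75):
u·v = (-1.88)·3.85 + 3.39·0.13 + 2.31·0.75 = (-7.238) + 0.4407 + 1.7325 = -5.0648.
|u| = √((-1.88)² + 3.39² + 2.31²) = √(3.5344 + 11.4921 + 5.3361) = √20.3626, |v| = √(3.85² + 0.13² + 0.75²) = √(14.8225 + 0.0169 + 0.5625) = √15.4019.
cos θ = (u·v)/(|u||v|) = -5.0648/(√20.3626·√15.4019) ≈ -0.286
Cosine distance = 1 - cos θ ≈ 1 - (-0.286) = 1.286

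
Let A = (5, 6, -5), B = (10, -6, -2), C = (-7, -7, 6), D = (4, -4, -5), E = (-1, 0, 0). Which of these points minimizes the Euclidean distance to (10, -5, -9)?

Distances: d(A) ≈ 12.7279, d(B) ≈ 7.0711, d(C) ≈ 22.7596, d(D) ≈ 7.2801, d(E) ≈ 15.0665. Nearest: B = (10, -6, -2) with distance 7.0711.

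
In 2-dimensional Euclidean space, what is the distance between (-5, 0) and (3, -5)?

√(Σ(x_i - y_i)²) = √((-5 - 3)² + (0 - (-5))²)
= √((-8)² + 5²) = √(64 + 25) = √89 ≈ 9.434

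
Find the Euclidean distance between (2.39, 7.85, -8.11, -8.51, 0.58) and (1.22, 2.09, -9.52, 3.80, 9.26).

√(Σ(x_i - y_i)²) = √((2.39 - 1.22)² + (7.85 - 2.09)² + (-8.11 - (-9.52))² + (-8.51 - 3.8)² + (0.58 - 9.26)²)
= √(1.17² + 5.76² + 1.41² + (-12.31)² + (-8.68)²) = √(1.3689 + 33.1776 + 1.9881 + 151.5361 + 75.3424) = √263.4131 ≈ 16.23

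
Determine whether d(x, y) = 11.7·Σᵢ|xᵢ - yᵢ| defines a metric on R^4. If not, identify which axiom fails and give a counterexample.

Yes. The L1 (Manhattan) norm induces a metric on R^4, and multiplying a metric by a positive constant 11.7 > 0 preserves all four axioms: non-negativity (11.7·||x-y|| ≥ 0), identity (11.7·||x-y|| = 0 ⟺ ||x-y|| = 0 ⟺ x = y), symmetry (||x-y|| = ||y-x||), and the triangle inequality (11.7·||x-z|| ≤ 11.7·||x-y|| + 11.7·||y-z||). So d is a metric.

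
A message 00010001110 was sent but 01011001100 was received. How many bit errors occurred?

Differing positions: 2, 5, 10. Hamming distance = 3.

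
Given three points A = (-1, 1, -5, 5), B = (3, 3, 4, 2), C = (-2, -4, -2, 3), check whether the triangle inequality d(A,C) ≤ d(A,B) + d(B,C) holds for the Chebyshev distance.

d(A,B) = max(4, 2, 9, 3) = 9, d(B,C) = max(5, 7, 6, 1) = 7, d(A,C) = max(1, 5, 3, 2) = 5.
d(A,C) = 5 ≤ 9 + 7 = 16. Triangle inequality is satisfied.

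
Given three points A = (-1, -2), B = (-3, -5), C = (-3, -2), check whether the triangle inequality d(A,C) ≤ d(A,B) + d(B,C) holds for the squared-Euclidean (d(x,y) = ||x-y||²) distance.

d(A,B) = 2² + 3² = 13, d(B,C) = 0² + 3² = 9, d(A,C) = 2² + 0² = 4.
d(A,C) = 4 ≤ 13 + 9 = 22. Triangle inequality is satisfied.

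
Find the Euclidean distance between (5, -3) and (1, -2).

√(Σ(x_i - y_i)²) = √((5 - 1)² + (-3 - (-2))²)
= √(4² + (-1)²) = √(16 + 1) = √17 ≈ 4.1231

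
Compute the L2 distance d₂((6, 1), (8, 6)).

√(Σ(x_i - y_i)²) = √((6 - 8)² + (1 - 6)²)
= √((-2)² + (-5)²) = √(4 + 25) = √29 ≈ 5.3852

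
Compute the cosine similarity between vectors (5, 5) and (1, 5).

With u = (5, 5), v = (1, 5):
u·v = 5·1 + 5·5 = 5 + 25 = 30.
|u| = √(5² + 5²) = √50, |v| = √(1² + 5²) = √26, so |u||v| = √(50·26) = √1300.
cos θ = (u·v)/(|u||v|) = 30/√1300 ≈ 0.8321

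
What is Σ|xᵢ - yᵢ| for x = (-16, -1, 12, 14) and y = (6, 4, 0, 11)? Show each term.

Σ|x_i - y_i| = |-16 - 6| + |-1 - 4| + |12 - 0| + |14 - 11| = 22 + 5 + 12 + 3 = 42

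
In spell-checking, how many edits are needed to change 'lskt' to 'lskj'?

Let D[i][j] be the edit distance between the first i characters of 'lskt' and the first j characters of 'lskj', with D[i][0] = i, D[0][j] = j, and D[i][j] = D[i-1][j-1] if the characters match, else 1 + min(D[i-1][j], D[i][j-1], D[i-1][j-1]). Filling the table (rows: prefixes of 'lskt', columns: prefixes of 'lskj'):
     ε  l  s  k  j
  ε  0  1  2  3  4
  l  1  0  1  2  3
  s  2  1  0  1  2
  k  3  2  1  0  1
  t  4  3  2  1  1
The bottom-right entry gives D[4][4] = 1, so no sequence of fewer than 1 edit works. Backtracking through the table gives one optimal edit sequence (1 edit):
  lskt → lskj (sub t→j @4)
Edit distance = 1.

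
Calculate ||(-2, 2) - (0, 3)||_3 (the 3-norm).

(Σ|x_i - y_i|^3)^(1/3) = (|-2 - 0|^3 + |2 - 3|^3)^(1/3)
= (2^3 + 1^3)^(1/3) = (8 + 1)^(1/3) = (9)^(1/3) ≈ 2.0801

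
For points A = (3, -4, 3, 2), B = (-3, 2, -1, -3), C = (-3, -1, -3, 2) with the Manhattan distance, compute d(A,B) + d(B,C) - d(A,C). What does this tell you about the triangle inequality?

d(A,B) = 6 + 6 + 4 + 5 = 21, d(B,C) = 0 + 3 + 2 + 5 = 10, d(A,C) = 6 + 3 + 6 + 0 = 15.
d(A,B) + d(B,C) - d(A,C) = 21 + 10 - 15 = 31 - 15 = 16. This is ≥ 0, so the triangle inequality holds for these points.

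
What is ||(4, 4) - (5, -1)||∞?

max(|x_i - y_i|) = max(|4 - 5|, |4 - (-1)|) = max(1, 5) = 5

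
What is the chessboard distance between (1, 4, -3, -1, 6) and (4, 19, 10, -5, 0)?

max(|x_i - y_i|) = max(|1 - 4|, |4 - 19|, |-3 - 10|, |-1 - (-5)|, |6 - 0|) = max(3, 15, 13, 4, 6) = 15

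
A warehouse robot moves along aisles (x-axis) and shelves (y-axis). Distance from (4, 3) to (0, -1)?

Σ|x_i - y_i| = |4 - 0| + |3 - (-1)| = 4 + 4 = 8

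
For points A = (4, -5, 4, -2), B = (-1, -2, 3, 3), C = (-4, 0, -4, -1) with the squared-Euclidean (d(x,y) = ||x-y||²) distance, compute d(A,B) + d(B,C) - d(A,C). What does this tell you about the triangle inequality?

d(A,B) = 5² + 3² + 1² + 5² = 60, d(B,C) = 3² + 2² + 7² + 4² = 78, d(A,C) = 8² + 5² + 8² + 1² = 154.
d(A,B) + d(B,C) - d(A,C) = 60 + 78 - 154 = 138 - 154 = -16. This is < 0, so the triangle inequality FAILS for these points (squared-Euclidean is not a metric).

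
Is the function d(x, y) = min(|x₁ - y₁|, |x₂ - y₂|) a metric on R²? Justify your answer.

No. d fails identity of indiscernibles: take x = (1, 0) and y = (1, 6). Then d(x,y) = min(|1 - 1|, |0 - 6|) = min(0, 6) = 0, yet x ≠ y.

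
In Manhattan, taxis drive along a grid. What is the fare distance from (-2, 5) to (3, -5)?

Σ|x_i - y_i| = |-2 - 3| + |5 - (-5)| = 5 + 10 = 15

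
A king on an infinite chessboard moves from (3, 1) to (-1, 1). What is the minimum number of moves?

max(|x_i - y_i|) = max(|3 - (-1)|, |1 - 1|) = max(4, 0) = 4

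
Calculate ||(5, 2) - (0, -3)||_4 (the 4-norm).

(Σ|x_i - y_i|^4)^(1/4) = (|5 - 0|^4 + |2 - (-3)|^4)^(1/4)
= (5^4 + 5^4)^(1/4) = (625 + 625)^(1/4) = (1250)^(1/4) ≈ 5.946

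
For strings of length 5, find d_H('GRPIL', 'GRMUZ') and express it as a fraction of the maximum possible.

Differing positions: 3, 4, 5. Hamming distance = 3. The maximum possible Hamming distance for length-5 strings is 5, so d_H/5 = 3/5 = 0.6.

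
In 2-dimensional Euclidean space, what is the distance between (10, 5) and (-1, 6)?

√(Σ(x_i - y_i)²) = √((10 - (-1))² + (5 - 6)²)
= √(11² + (-1)²) = √(121 + 1) = √122 ≈ 11.0454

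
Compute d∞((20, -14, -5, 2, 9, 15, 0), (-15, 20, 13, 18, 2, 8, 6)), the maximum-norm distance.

max(|x_i - y_i|) = max(|20 - (-15)|, |-14 - 20|, |-5 - 13|, |2 - 18|, |9 - 2|, |15 - 8|, |0 - 6|) = max(35, 34, 18, 16, 7, 7, 6) = 35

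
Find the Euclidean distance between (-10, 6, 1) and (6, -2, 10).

√(Σ(x_i - y_i)²) = √((-10 - 6)² + (6 - (-2))² + (1 - 10)²)
= √((-16)² + 8² + (-9)²) = √(256 + 64 + 81) = √401 ≈ 20.025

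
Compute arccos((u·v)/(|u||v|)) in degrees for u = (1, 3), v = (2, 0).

With u = (1, 3), v = (2, 0):
u·v = 1·2 + 3·0 = 2 + 0 = 2.
|u| = √(1² + 3²) = √10, |v| = √(2² + 0²) = √4, so |u||v| = √(10·4) = √40.
cos θ = (u·v)/(|u||v|) = 2/√40 ≈ 0.316228
θ = arccos(0.316228) ≈ 71.57°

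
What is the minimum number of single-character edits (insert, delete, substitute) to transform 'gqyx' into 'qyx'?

Let D[i][j] be the edit distance between the first i characters of 'gqyx' and the first j characters of 'qyx', with D[i][0] = i, D[0][j] = j, and D[i][j] = D[i-1][j-1] if the characters match, else 1 + min(D[i-1][j], D[i][j-1], D[i-1][j-1]). Filling the table (rows: prefixes of 'gqyx', columns: prefixes of 'qyx'):
     ε  q  y  x
  ε  0  1  2  3
  g  1  1  2  3
  q  2  1  2  3
  y  3  2  1  2
  x  4  3  2  1
The bottom-right entry gives D[4][3] = 1, so no sequence of fewer than 1 edit works. Backtracking through the table gives one optimal edit sequence (1 edit):
  gqyx → qyx (del g @1)
Edit distance = 1.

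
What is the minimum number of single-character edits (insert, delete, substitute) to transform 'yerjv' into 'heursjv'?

Let D[i][j] be the edit distance between the first i characters of 'yerjv' and the first j characters of 'heursjv', with D[i][0] = i, D[0][j] = j, and D[i][j] = D[i-1][j-1] if the characters match, else 1 + min(D[i-1][j], D[i][j-1], D[i-1][j-1]). Filling the table (rows: prefixes of 'yerjv', columns: prefixes of 'heursjv'):
     ε  h  e  u  r  s  j  v
  ε  0  1  2  3  4  5  6  7
  y  1  1  2  3  4  5  6  7
  e  2  2  1  2  3  4  5  6
  r  3  3  2  2  2  3  4  5
  j  4  4  3  3  3  3  3  4
  v  5  5  4  4  4  4  4  3
The bottom-right entry gives D[5][7] = 3, so no sequence of fewer than 3 edits works. Backtracking through the table gives one optimal edit sequence (3 edits):
  yerjv → herjv (sub y→h @1)
  herjv → heurjv (ins u @3)
  heurjv → heursjv (ins s @5)
Edit distance = 3.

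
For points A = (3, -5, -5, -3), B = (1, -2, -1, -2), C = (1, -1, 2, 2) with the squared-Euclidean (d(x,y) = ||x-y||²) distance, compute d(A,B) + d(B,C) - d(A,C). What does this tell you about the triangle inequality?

d(A,B) = 2² + 3² + 4² + 1² = 30, d(B,C) = 0² + 1² + 3² + 4² = 26, d(A,C) = 2² + 4² + 7² + 5² = 94.
d(A,B) + d(B,C) - d(A,C) = 30 + 26 - 94 = 56 - 94 = -38. This is < 0, so the triangle inequality FAILS for these points (squared-Euclidean is not a metric).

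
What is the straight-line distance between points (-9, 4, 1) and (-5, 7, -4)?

√(Σ(x_i - y_i)²) = √((-9 - (-5))² + (4 - 7)² + (1 - (-4))²)
= √((-4)² + (-3)² + 5²) = √(16 + 9 + 25) = √50 ≈ 7.0711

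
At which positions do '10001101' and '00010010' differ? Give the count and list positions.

Differing positions: 1, 4, 5, 6, 7, 8. Hamming distance = 6.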